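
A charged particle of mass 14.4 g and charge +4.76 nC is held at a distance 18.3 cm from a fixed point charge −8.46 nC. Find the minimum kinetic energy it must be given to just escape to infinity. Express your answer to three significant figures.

To just escape, total mechanical energy must reach zero at infinity: ½mv²_min + U = 0, so ½mv²_min = −U = |kQq|/r.
|U| = |kQq|/r = (8.99×10⁹ N·m²/C²)(8.46×10⁻⁹)(4.76×10⁻⁹)/(0.183) = 1.98×10⁻⁶ J.

1.98×10⁻⁶ J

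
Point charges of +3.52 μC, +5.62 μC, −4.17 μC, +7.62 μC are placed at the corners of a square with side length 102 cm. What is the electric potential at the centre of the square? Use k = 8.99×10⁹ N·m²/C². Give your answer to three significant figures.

1.57×10⁵ V

The total potential is the scalar sum of each charge's contribution, V = Σ kqᵢ/rᵢ.
The distance from each corner to the centre is a√2/2 = 0.721 m.
V = k[(3.52×10⁻⁶)/(0.721) + (5.62×10⁻⁶)/(0.721) + (-4.17×10⁻⁶)/(0.721) + (7.62×10⁻⁶)/(0.721)] = 1.57×10⁵ V.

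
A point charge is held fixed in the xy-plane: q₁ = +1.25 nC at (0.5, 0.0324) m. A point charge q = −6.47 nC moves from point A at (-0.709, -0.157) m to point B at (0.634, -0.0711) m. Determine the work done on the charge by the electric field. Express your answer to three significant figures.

The work done by the electric force is W_field = −ΔU = −q(V_B − V_A) = q(V_A − V_B).
At A: distance to the source charge is 1.22 m; V_A = kq₁/r = 9.18 V.
At B: distance to the source charge is 0.169 m; V_B = kq₁/r = 66.4 V.
ΔV = V_B − V_A = 57.2 V.
W_field = −qΔV = −(-6.47×10⁻⁹ C)(57.2 V) = 3.70×10⁻⁷ J.

3.70×10⁻⁷ J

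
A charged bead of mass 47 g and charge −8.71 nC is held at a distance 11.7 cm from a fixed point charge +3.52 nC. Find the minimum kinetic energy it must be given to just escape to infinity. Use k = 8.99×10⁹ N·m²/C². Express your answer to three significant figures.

To just escape, total mechanical energy must reach zero at infinity: ½mv²_min + U = 0, so ½mv²_min = −U = |kQq|/r.
|U| = |kQq|/r = (8.99×10⁹ N·m²/C²)(3.52×10⁻⁹)(8.71×10⁻⁹)/(0.117) = 2.36×10⁻⁶ J.

2.36×10⁻⁶ J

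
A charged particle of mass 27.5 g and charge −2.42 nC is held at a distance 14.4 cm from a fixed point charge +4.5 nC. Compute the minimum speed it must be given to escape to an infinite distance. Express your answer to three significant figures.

To just escape, total mechanical energy must reach zero at infinity: ½mv²_min + U = 0, so ½mv²_min = −U = |kQq|/r.
|U| = |kQq|/r = (8.99×10⁹ N·m²/C²)(4.50×10⁻⁹)(2.42×10⁻⁹)/(0.144) = 6.80×10⁻⁷ J.
v_min = √(2|U|/m) = √(2·6.80×10⁻⁷/0.0275) = 7.03×10⁻³ m/s.

7.03×10⁻³ m/s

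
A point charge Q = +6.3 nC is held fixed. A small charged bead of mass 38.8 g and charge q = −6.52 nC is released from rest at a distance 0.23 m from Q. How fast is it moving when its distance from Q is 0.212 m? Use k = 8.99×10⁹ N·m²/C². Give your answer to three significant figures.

2.65×10⁻³ m/s

Only the electrostatic force acts, so mechanical energy is conserved: ½mv² = U₁ − U₂ = kQq(1/r₁ − 1/r₂).
U₁ − U₂ = (8.99×10⁹ N·m²/C²)(6.30×10⁻⁹ C)(-6.52×10⁻⁹ C)(1/0.230 − 1/0.212) = 1.36×10⁻⁷ J.
v = √(2·1.36×10⁻⁷/0.0388) = 2.65×10⁻³ m/s.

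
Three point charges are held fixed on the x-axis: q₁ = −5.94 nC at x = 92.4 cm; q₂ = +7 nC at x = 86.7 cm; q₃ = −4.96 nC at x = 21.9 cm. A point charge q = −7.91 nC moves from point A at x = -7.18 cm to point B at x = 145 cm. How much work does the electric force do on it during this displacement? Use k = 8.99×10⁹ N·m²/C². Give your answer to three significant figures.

8.71×10⁻⁷ J

The work done by the electric force is W_field = −ΔU = −q(V_B − V_A) = q(V_A − V_B).
At A: distances to the source charges are 0.996 m, 0.939 m, 0.291 m; V_A = Σ kqᵢ/rᵢ = -140 V.
At B: distances to the source charges are 0.526 m, 0.583 m, 1.23 m; V_B = Σ kqᵢ/rᵢ = -29.8 V.
ΔV = V_B − V_A = 110 V.
W_field = −qΔV = −(-7.91×10⁻⁹ C)(110 V) = 8.71×10⁻⁷ J.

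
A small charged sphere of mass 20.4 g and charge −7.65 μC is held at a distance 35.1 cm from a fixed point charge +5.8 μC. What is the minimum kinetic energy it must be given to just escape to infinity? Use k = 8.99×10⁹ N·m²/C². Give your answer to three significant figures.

1.14 J

To just escape, total mechanical energy must reach zero at infinity: ½mv²_min + U = 0, so ½mv²_min = −U = |kQq|/r.
|U| = |kQq|/r = (8.99×10⁹ N·m²/C²)(5.80×10⁻⁶)(7.65×10⁻⁶)/(0.351) = 1.14 J.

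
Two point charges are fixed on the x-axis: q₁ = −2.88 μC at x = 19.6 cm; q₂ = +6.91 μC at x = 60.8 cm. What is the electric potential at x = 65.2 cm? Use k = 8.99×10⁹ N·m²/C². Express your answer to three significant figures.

Electric potential is a scalar, so the contributions from each charge add algebraically: V = Σ kqᵢ/rᵢ.
Distances from the field point to each charge: r₁ = 0.456 m, r₂ = 0.0440 m.
V = k[(-2.88×10⁻⁶)/(0.456) + (6.91×10⁻⁶)/(0.0440)] = 1.36×10⁶ V.

1.36×10⁶ V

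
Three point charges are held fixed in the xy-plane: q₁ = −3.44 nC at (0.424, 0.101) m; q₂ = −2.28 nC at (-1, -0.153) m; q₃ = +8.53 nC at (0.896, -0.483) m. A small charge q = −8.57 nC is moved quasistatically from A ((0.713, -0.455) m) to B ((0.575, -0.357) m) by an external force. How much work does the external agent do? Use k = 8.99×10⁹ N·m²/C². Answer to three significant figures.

For quasistatic motion the external work equals the change in potential energy: W_ext = qΔV = q(V_B − V_A).
At A: distances to the source charges are 0.627 m, 1.74 m, 0.185 m; V_A = Σ kqᵢ/rᵢ = 353 V.
At B: distances to the source charges are 0.482 m, 1.59 m, 0.345 m; V_B = Σ kqᵢ/rᵢ = 145 V.
ΔV = V_B − V_A = -208 V.
W_ext = qΔV = (-8.57×10⁻⁹ C)(-208 V) = 1.78×10⁻⁶ J.

1.78×10⁻⁶ J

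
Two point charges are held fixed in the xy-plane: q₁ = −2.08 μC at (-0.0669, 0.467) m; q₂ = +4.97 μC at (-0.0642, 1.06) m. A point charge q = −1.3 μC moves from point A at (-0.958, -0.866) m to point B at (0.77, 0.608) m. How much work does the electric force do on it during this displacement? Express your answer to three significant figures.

0.0204 J

The work done by the electric force is W_field = −ΔU = −q(V_B − V_A) = q(V_A − V_B).
At A: distances to the source charges are 1.60 m, 2.12 m; V_A = Σ kqᵢ/rᵢ = 9380 V.
At B: distances to the source charges are 0.849 m, 0.949 m; V_B = Σ kqᵢ/rᵢ = 2.51×10⁴ V.
ΔV = V_B − V_A = 1.57×10⁴ V.
W_field = −qΔV = −(-1.30×10⁻⁶ C)(1.57×10⁴ V) = 0.0204 J.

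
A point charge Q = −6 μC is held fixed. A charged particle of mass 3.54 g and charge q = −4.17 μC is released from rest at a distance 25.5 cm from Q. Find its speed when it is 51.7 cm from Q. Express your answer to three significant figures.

15.9 m/s

Only the electrostatic force acts, so mechanical energy is conserved: ½mv² = U₁ − U₂ = kQq(1/r₁ − 1/r₂).
U₁ − U₂ = (8.99×10⁹ N·m²/C²)(-6.00×10⁻⁶ C)(-4.17×10⁻⁶ C)(1/0.255 − 1/0.517) = 0.447 J.
v = √(2·0.447/3.54×10⁻³) = 15.9 m/s.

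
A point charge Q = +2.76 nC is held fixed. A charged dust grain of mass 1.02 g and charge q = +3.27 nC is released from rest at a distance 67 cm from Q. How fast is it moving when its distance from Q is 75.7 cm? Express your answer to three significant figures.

Only the electrostatic force acts, so mechanical energy is conserved: ½mv² = U₁ − U₂ = kQq(1/r₁ − 1/r₂).
U₁ − U₂ = (8.99×10⁹ N·m²/C²)(2.76×10⁻⁹ C)(3.27×10⁻⁹ C)(1/0.670 − 1/0.757) = 1.39×10⁻⁸ J.
v = √(2·1.39×10⁻⁸/1.02×10⁻³) = 5.22×10⁻³ m/s.

5.22×10⁻³ m/s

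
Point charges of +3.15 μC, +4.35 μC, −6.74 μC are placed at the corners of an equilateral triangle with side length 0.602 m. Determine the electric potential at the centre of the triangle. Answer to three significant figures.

Electric potential is a scalar, so the contributions from each charge add algebraically: V = Σ kqᵢ/rᵢ.
The distance from each vertex to the centroid is a/√3 = 0.348 m.
V = k[(3.15×10⁻⁶)/(0.348) + (4.35×10⁻⁶)/(0.348) + (-6.74×10⁻⁶)/(0.348)] = 1.97×10⁴ V.

1.97×10⁴ V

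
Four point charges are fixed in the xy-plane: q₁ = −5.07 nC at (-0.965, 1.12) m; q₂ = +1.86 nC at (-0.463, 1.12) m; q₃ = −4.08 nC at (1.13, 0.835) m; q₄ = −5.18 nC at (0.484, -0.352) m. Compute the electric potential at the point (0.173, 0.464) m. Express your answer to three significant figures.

The total potential is the scalar sum of each charge's contribution, V = Σ kqᵢ/rᵢ.
Distances from the field point to each charge: r₁ = 1.31 m, r₂ = 0.914 m, r₃ = 1.03 m, r₄ = 0.873 m.
V = k[(-5.07×10⁻⁹)/(1.31) + (1.86×10⁻⁹)/(0.914) + (-4.08×10⁻⁹)/(1.03) + (-5.18×10⁻⁹)/(0.873)] = -105 V.

-105 V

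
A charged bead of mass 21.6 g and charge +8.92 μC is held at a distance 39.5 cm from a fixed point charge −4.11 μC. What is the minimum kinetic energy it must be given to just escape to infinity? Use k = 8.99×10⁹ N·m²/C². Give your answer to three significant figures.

0.834 J

To just escape, total mechanical energy must reach zero at infinity: ½mv²_min + U = 0, so ½mv²_min = −U = |kQq|/r.
|U| = |kQq|/r = (8.99×10⁹ N·m²/C²)(4.11×10⁻⁶)(8.92×10⁻⁶)/(0.395) = 0.834 J.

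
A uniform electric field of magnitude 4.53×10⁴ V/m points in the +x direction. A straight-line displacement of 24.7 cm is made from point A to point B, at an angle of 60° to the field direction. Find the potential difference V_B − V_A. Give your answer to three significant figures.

-5590 V

Only the component of displacement along E changes the potential: ΔV = −E·d·cosθ.
ΔV = −(4.53×10⁴ V/m)(0.247 m)cos60° = -5590 V.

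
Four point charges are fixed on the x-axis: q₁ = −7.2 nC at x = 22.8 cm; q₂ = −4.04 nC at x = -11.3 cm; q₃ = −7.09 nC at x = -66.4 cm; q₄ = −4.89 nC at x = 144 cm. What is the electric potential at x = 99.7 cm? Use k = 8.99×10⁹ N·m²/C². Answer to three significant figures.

The total potential is the scalar sum of each charge's contribution, V = Σ kqᵢ/rᵢ.
Distances from the field point to each charge: r₁ = 0.769 m, r₂ = 1.11 m, r₃ = 1.66 m, r₄ = 0.443 m.
V = k[(-7.20×10⁻⁹)/(0.769) + (-4.04×10⁻⁹)/(1.11) + (-7.09×10⁻⁹)/(1.66) + (-4.89×10⁻⁹)/(0.443)] = -255 V.

-255 V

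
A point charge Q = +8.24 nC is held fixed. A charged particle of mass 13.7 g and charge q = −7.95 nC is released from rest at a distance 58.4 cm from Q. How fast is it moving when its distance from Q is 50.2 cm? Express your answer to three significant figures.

Only the electrostatic force acts, so mechanical energy is conserved: ½mv² = U₁ − U₂ = kQq(1/r₁ − 1/r₂).
U₁ − U₂ = (8.99×10⁹ N·m²/C²)(8.24×10⁻⁹ C)(-7.95×10⁻⁹ C)(1/0.584 − 1/0.502) = 1.65×10⁻⁷ J.
v = √(2·1.65×10⁻⁷/0.0137) = 4.90×10⁻³ m/s.

4.90×10⁻³ m/s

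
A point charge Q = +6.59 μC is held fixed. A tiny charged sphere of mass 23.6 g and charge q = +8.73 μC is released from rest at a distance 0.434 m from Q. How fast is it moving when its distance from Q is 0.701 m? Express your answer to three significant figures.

Only the electrostatic force acts, so mechanical energy is conserved: ½mv² = U₁ − U₂ = kQq(1/r₁ − 1/r₂).
U₁ − U₂ = (8.99×10⁹ N·m²/C²)(6.59×10⁻⁶ C)(8.73×10⁻⁶ C)(1/0.434 − 1/0.701) = 0.454 J.
v = √(2·0.454/0.0236) = 6.20 m/s.

6.20 m/s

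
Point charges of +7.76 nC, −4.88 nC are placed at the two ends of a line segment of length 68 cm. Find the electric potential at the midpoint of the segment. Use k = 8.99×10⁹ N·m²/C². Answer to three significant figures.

76.2 V

The total potential is the scalar sum of each charge's contribution, V = Σ kqᵢ/rᵢ.
Each charge is 0.340 m from the midpoint.
V = k[(7.76×10⁻⁹)/(0.340) + (-4.88×10⁻⁹)/(0.340)] = 76.2 V.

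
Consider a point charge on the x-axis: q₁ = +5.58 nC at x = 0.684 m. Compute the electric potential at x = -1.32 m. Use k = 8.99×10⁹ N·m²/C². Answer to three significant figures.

25.0 V

Electric potential is a scalar, so the contributions from each charge add algebraically: V = Σ kqᵢ/rᵢ.
V = k[(5.58×10⁻⁹)/(2.00)] = 25.0 V.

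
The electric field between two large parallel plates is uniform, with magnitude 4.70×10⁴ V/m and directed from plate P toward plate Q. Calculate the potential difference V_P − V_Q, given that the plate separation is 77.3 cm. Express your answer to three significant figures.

3.63×10⁴ V

In a uniform field, potential decreases in the direction of E: ΔV = −E·d for a displacement d parallel to E.
Going from Q to P is a displacement of 77.3 cm opposite to the field, so V_P − V_Q = +Ed = 3.63×10⁴ V.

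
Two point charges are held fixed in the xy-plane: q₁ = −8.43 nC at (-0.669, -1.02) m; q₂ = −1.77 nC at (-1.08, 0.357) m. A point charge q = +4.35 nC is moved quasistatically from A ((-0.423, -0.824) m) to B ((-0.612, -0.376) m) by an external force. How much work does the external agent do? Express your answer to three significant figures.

For quasistatic motion the external work equals the change in potential energy: W_ext = qΔV = q(V_B − V_A).
At A: distances to the source charges are 0.315 m, 1.35 m; V_A = Σ kqᵢ/rᵢ = -253 V.
At B: distances to the source charges are 0.647 m, 0.870 m; V_B = Σ kqᵢ/rᵢ = -136 V.
ΔV = V_B − V_A = 117 V.
W_ext = qΔV = (4.35×10⁻⁹ C)(117 V) = 5.10×10⁻⁷ J.

5.10×10⁻⁷ J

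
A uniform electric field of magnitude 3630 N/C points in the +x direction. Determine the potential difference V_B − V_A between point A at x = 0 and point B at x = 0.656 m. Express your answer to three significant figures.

-2380 V

In a uniform field, potential decreases in the direction of E: V_B − V_A = −E·Δx.
V_B − V_A = −(3630 V/m)(0.656 m) = -2380 V.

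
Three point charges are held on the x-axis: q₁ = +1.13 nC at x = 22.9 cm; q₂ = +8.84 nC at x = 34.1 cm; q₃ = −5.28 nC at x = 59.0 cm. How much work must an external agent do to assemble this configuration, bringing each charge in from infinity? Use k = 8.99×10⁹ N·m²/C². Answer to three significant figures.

-1.03×10⁻⁶ J

The assembly work is the sum of pairwise potential energies, U = Σ_{i<j} kqᵢqⱼ/rᵢⱼ.
Pair separations: r₁₂ = 0.112 m, r₁₃ = 0.361 m, r₂₃ = 0.249 m.
U = (8.02×10⁻⁷) + (-1.49×10⁻⁷) + (-1.69×10⁻⁶) = -1.03×10⁻⁶ J.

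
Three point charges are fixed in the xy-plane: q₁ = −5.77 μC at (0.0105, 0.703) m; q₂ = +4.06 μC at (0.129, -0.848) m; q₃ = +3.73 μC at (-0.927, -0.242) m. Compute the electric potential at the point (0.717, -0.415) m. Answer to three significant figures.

The total potential is the scalar sum of each charge's contribution, V = Σ kqᵢ/rᵢ.
Distances from the field point to each charge: r₁ = 1.32 m, r₂ = 0.730 m, r₃ = 1.65 m.
V = k[(-5.77×10⁻⁶)/(1.32) + (4.06×10⁻⁶)/(0.730) + (3.73×10⁻⁶)/(1.65)] = 3.10×10⁴ V.

3.10×10⁴ V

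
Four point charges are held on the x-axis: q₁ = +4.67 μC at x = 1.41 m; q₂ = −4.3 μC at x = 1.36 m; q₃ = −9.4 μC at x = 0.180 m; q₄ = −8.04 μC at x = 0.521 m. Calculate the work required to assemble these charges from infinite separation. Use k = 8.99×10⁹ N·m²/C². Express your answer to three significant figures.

-1.64 J

The assembly work is the sum of pairwise potential energies, U = Σ_{i<j} kqᵢqⱼ/rᵢⱼ.
Pair separations: r₁₂ = 0.0500 m, r₁₃ = 1.23 m, r₁₄ = 0.889 m, r₂₃ = 1.18 m, r₂₄ = 0.839 m, r₃₄ = 0.341 m.
Summing all 6 pair terms gives U = -1.64 J.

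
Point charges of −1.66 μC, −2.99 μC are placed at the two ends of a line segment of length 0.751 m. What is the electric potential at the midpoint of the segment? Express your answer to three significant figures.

-1.11×10⁵ V

The total potential is the scalar sum of each charge's contribution, V = Σ kqᵢ/rᵢ.
Each charge is 0.376 m from the midpoint.
V = k[(-1.66×10⁻⁶)/(0.376) + (-2.99×10⁻⁶)/(0.376)] = -1.11×10⁵ V.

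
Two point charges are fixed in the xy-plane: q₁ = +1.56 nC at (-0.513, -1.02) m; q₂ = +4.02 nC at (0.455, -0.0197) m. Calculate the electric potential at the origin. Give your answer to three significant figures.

91.6 V

Electric potential is a scalar, so the contributions from each charge add algebraically: V = Σ kqᵢ/rᵢ.
Distances from the field point to each charge: r₁ = 1.14 m, r₂ = 0.455 m.
V = k[(1.56×10⁻⁹)/(1.14) + (4.02×10⁻⁹)/(0.455)] = 91.6 V.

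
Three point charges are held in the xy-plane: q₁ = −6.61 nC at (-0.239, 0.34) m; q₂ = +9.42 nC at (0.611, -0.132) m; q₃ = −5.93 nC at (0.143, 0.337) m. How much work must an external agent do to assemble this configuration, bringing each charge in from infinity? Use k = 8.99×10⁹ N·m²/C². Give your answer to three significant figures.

-4.11×10⁻⁷ J

The work to assemble the configuration equals its total potential energy, U = Σ kqᵢqⱼ/rᵢⱼ over all pairs.
Pair separations: r₁₂ = 0.972 m, r₁₃ = 0.382 m, r₂₃ = 0.663 m.
U = (-5.76×10⁻⁷) + (9.22×10⁻⁷) + (-7.58×10⁻⁷) = -4.11×10⁻⁷ J.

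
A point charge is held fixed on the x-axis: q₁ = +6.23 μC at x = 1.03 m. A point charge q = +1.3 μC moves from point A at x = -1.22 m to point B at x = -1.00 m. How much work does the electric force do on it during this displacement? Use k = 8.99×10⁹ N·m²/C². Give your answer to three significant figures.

The work done by the electric force is W_field = −ΔU = −q(V_B − V_A) = q(V_A − V_B).
At A: distance to the source charge is 2.25 m; V_A = kq₁/r = 2.49×10⁴ V.
At B: distance to the source charge is 2.03 m; V_B = kq₁/r = 2.76×10⁴ V.
ΔV = V_B − V_A = 2700 V.
W_field = −qΔV = −(1.30×10⁻⁶ C)(2700 V) = -3.51×10⁻³ J.

-3.51×10⁻³ J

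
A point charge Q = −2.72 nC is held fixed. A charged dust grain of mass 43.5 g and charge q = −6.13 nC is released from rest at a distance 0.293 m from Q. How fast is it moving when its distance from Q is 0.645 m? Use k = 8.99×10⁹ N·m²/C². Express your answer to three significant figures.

3.58×10⁻³ m/s

Only the electrostatic force acts, so mechanical energy is conserved: ½mv² = U₁ − U₂ = kQq(1/r₁ − 1/r₂).
U₁ − U₂ = (8.99×10⁹ N·m²/C²)(-2.72×10⁻⁹ C)(-6.13×10⁻⁹ C)(1/0.293 − 1/0.645) = 2.79×10⁻⁷ J.
v = √(2·2.79×10⁻⁷/0.0435) = 3.58×10⁻³ m/s.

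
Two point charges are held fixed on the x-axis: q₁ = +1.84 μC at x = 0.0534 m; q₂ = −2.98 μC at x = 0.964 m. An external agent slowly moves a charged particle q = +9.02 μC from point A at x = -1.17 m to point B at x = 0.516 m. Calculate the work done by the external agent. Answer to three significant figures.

-0.226 J

For quasistatic motion the external work equals the change in potential energy: W_ext = qΔV = q(V_B − V_A).
At A: distances to the source charges are 1.22 m, 2.13 m; V_A = Σ kqᵢ/rᵢ = 967 V.
At B: distances to the source charges are 0.463 m, 0.448 m; V_B = Σ kqᵢ/rᵢ = -2.40×10⁴ V.
ΔV = V_B − V_A = -2.50×10⁴ V.
W_ext = qΔV = (9.02×10⁻⁶ C)(-2.50×10⁴ V) = -0.226 J.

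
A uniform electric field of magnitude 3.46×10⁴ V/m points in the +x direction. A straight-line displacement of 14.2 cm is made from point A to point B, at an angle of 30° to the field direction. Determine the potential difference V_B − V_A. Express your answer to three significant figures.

-4250 V

Only the component of displacement along E changes the potential: ΔV = −E·d·cosθ.
ΔV = −(3.46×10⁴ V/m)(0.142 m)cos30° = -4250 V.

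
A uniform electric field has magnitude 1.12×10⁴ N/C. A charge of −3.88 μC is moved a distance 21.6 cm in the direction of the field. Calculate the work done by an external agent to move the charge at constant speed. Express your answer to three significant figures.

9.39×10⁻³ J

The potential change for a displacement 21.6 cm in the direction of the field is ΔV = −Ed = -2420 V.
W_ext = qΔV = 9.39×10⁻³ J.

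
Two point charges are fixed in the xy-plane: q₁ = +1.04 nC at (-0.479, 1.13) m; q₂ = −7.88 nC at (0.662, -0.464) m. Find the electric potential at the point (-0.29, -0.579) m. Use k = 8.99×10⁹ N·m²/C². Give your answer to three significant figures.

The total potential is the scalar sum of each charge's contribution, V = Σ kqᵢ/rᵢ.
Distances from the field point to each charge: r₁ = 1.72 m, r₂ = 0.959 m.
V = k[(1.04×10⁻⁹)/(1.72) + (-7.88×10⁻⁹)/(0.959)] = -68.4 V.

-68.4 V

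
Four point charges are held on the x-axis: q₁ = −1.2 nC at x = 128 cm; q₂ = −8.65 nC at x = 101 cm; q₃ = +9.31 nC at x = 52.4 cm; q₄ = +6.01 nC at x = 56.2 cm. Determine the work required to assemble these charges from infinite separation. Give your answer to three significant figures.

1.08×10⁻⁵ J

The assembly work is the sum of pairwise potential energies, U = Σ_{i<j} kqᵢqⱼ/rᵢⱼ.
Pair separations: r₁₂ = 0.270 m, r₁₃ = 0.756 m, r₁₄ = 0.718 m, r₂₃ = 0.486 m, r₂₄ = 0.448 m, r₃₄ = 0.0380 m.
Summing all 6 pair terms gives U = 1.08×10⁻⁵ J.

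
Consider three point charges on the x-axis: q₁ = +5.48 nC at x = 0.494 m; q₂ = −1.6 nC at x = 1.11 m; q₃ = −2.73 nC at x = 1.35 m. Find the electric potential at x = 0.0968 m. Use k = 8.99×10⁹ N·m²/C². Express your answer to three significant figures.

Electric potential is a scalar, so the contributions from each charge add algebraically: V = Σ kqᵢ/rᵢ.
Distances from the field point to each charge: r₁ = 0.397 m, r₂ = 1.01 m, r₃ = 1.25 m.
V = k[(5.48×10⁻⁹)/(0.397) + (-1.60×10⁻⁹)/(1.01) + (-2.73×10⁻⁹)/(1.25)] = 90.3 V.

90.3 V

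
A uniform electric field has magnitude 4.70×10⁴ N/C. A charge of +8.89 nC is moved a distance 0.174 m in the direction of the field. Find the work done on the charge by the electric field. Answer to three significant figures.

The potential change for a displacement 0.174 m in the direction of the field is ΔV = −Ed = -8180 V.
W_field = −qΔV = 7.27×10⁻⁵ J.

7.27×10⁻⁵ J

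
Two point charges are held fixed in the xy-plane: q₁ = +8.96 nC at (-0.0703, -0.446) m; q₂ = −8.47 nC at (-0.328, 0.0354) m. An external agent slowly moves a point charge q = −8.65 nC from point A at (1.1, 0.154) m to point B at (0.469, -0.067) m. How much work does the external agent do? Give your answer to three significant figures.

For quasistatic motion the external work equals the change in potential energy: W_ext = qΔV = q(V_B − V_A).
At A: distances to the source charges are 1.32 m, 1.43 m; V_A = Σ kqᵢ/rᵢ = 8.11 V.
At B: distances to the source charges are 0.659 m, 0.804 m; V_B = Σ kqᵢ/rᵢ = 27.4 V.
ΔV = V_B − V_A = 19.3 V.
W_ext = qΔV = (-8.65×10⁻⁹ C)(19.3 V) = -1.67×10⁻⁷ J.

-1.67×10⁻⁷ J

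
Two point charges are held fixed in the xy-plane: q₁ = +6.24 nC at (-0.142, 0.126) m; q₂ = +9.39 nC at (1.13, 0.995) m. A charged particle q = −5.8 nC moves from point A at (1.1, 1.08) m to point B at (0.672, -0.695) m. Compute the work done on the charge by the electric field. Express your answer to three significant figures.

-5.08×10⁻⁶ J

The work done by the electric force is W_field = −ΔU = −q(V_B − V_A) = q(V_A − V_B).
At A: distances to the source charges are 1.57 m, 0.0901 m; V_A = Σ kqᵢ/rᵢ = 972 V.
At B: distances to the source charges are 1.16 m, 1.75 m; V_B = Σ kqᵢ/rᵢ = 96.7 V.
ΔV = V_B − V_A = -876 V.
W_field = −qΔV = −(-5.80×10⁻⁹ C)(-876 V) = -5.08×10⁻⁶ J.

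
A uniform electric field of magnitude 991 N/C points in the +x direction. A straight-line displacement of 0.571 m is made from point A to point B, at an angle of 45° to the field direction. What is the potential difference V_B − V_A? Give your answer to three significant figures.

-400 V

Only the component of displacement along E changes the potential: ΔV = −E·d·cosθ.
ΔV = −(991 V/m)(0.571 m)cos45° = -400 V.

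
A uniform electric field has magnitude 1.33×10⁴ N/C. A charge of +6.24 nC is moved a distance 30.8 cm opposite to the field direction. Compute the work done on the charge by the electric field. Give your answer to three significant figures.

-2.56×10⁻⁵ J

The potential change for a displacement 30.8 cm opposite to the field direction is ΔV = +Ed = 4100 V.
W_field = −qΔV = -2.56×10⁻⁵ J.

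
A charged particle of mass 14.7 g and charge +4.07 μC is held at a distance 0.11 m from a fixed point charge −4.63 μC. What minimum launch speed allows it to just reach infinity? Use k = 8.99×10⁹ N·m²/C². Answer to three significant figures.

To just escape, total mechanical energy must reach zero at infinity: ½mv²_min + U = 0, so ½mv²_min = −U = |kQq|/r.
|U| = |kQq|/r = (8.99×10⁹ N·m²/C²)(4.63×10⁻⁶)(4.07×10⁻⁶)/(0.110) = 1.54 J.
v_min = √(2|U|/m) = √(2·1.54/0.0147) = 14.5 m/s.

14.5 m/s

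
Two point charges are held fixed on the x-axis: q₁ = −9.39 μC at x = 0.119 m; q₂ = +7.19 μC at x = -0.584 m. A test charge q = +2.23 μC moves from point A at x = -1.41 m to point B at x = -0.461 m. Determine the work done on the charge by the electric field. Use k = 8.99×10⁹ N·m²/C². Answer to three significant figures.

The work done by the electric force is W_field = −ΔU = −q(V_B − V_A) = q(V_A − V_B).
At A: distances to the source charges are 1.53 m, 0.826 m; V_A = Σ kqᵢ/rᵢ = 2.30×10⁴ V.
At B: distances to the source charges are 0.580 m, 0.123 m; V_B = Σ kqᵢ/rᵢ = 3.80×10⁵ V.
ΔV = V_B − V_A = 3.57×10⁵ V.
W_field = −qΔV = −(2.23×10⁻⁶ C)(3.57×10⁵ V) = -0.796 J.

-0.796 J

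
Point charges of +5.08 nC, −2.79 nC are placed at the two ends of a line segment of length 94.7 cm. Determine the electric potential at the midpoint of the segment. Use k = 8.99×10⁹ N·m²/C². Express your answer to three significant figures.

The total potential is the scalar sum of each charge's contribution, V = Σ kqᵢ/rᵢ.
Each charge is 0.474 m from the midpoint.
V = k[(5.08×10⁻⁹)/(0.474) + (-2.79×10⁻⁹)/(0.474)] = 43.5 V.

43.5 V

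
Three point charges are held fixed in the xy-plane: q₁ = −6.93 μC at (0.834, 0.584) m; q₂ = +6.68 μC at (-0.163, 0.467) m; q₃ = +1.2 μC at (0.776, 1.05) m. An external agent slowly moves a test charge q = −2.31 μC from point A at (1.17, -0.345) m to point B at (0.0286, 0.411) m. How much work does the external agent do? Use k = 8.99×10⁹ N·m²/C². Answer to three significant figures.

-0.585 J

For quasistatic motion the external work equals the change in potential energy: W_ext = qΔV = q(V_B − V_A).
At A: distances to the source charges are 0.988 m, 1.56 m, 1.45 m; V_A = Σ kqᵢ/rᵢ = -1.71×10⁴ V.
At B: distances to the source charges are 0.824 m, 0.200 m, 0.983 m; V_B = Σ kqᵢ/rᵢ = 2.36×10⁵ V.
ΔV = V_B − V_A = 2.53×10⁵ V.
W_ext = qΔV = (-2.31×10⁻⁶ C)(2.53×10⁵ V) = -0.585 J.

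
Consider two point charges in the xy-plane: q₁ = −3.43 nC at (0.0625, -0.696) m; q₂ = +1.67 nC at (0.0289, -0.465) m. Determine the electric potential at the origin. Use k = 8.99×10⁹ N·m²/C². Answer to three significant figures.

The total potential is the scalar sum of each charge's contribution, V = Σ kqᵢ/rᵢ.
Distances from the field point to each charge: r₁ = 0.699 m, r₂ = 0.466 m.
V = k[(-3.43×10⁻⁹)/(0.699) + (1.67×10⁻⁹)/(0.466)] = -11.9 V.

-11.9 V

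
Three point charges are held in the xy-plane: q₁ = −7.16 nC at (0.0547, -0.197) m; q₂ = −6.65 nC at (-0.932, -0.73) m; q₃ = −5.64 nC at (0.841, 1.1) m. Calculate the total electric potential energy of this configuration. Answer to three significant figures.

The work to assemble the configuration equals its total potential energy, U = Σ kqᵢqⱼ/rᵢⱼ over all pairs.
Pair separations: r₁₂ = 1.12 m, r₁₃ = 1.52 m, r₂₃ = 2.55 m.
U = (3.82×10⁻⁷) + (2.39×10⁻⁷) + (1.32×10⁻⁷) = 7.53×10⁻⁷ J.

7.53×10⁻⁷ J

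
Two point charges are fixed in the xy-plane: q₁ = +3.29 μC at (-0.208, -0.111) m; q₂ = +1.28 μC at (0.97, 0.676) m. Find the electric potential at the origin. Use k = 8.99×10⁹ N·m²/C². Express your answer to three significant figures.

The total potential is the scalar sum of each charge's contribution, V = Σ kqᵢ/rᵢ.
Distances from the field point to each charge: r₁ = 0.236 m, r₂ = 1.18 m.
V = k[(3.29×10⁻⁶)/(0.236) + (1.28×10⁻⁶)/(1.18)] = 1.35×10⁵ V.

1.35×10⁵ V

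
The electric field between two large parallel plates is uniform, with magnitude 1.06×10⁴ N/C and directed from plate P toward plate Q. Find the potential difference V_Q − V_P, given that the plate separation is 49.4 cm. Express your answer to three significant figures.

-5240 V

In a uniform field, potential decreases in the direction of E: ΔV = −E·d for a displacement d parallel to E.
Going from P to Q is a displacement of 49.4 cm along the field, so V_Q − V_P = −Ed = -5240 V.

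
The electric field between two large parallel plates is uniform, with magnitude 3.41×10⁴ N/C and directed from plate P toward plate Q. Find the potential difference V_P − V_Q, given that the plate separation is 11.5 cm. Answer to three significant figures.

3920 V

In a uniform field, potential decreases in the direction of E: ΔV = −E·d for a displacement d parallel to E.
Going from Q to P is a displacement of 11.5 cm opposite to the field, so V_P − V_Q = +Ed = 3920 V.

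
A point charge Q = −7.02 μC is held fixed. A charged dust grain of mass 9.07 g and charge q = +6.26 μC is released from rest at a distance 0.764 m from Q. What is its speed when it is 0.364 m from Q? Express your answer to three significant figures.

Only the electrostatic force acts, so mechanical energy is conserved: ½mv² = U₁ − U₂ = kQq(1/r₁ − 1/r₂).
U₁ − U₂ = (8.99×10⁹ N·m²/C²)(-7.02×10⁻⁶ C)(6.26×10⁻⁶ C)(1/0.764 − 1/0.364) = 0.568 J.
v = √(2·0.568/9.07×10⁻³) = 11.2 m/s.

11.2 m/s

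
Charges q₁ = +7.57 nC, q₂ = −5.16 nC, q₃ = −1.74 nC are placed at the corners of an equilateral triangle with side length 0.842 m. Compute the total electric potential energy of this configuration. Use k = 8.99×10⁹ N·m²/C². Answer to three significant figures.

-4.62×10⁻⁷ J

The work to assemble the configuration equals its total potential energy, U = Σ kqᵢqⱼ/rᵢⱼ over all pairs.
All three pair separations equal the side length, 0.842 m.
U = (-4.17×10⁻⁷) + (-1.41×10⁻⁷) + (9.59×10⁻⁸) = -4.62×10⁻⁷ J.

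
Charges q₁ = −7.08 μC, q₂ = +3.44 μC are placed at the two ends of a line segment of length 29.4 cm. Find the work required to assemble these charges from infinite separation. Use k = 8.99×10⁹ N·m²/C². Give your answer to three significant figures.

-0.745 J

The work to assemble the configuration equals its total potential energy, U = Σ kqᵢqⱼ/rᵢⱼ over all pairs.
The separation is r = 0.294 m.
U = (-0.745) = -0.745 J.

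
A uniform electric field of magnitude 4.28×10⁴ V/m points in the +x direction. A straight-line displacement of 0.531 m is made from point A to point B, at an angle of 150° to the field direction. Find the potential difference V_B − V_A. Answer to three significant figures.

Only the component of displacement along E changes the potential: ΔV = −E·d·cosθ.
ΔV = −(4.28×10⁴ V/m)(0.531 m)cos150° = 1.97×10⁴ V.

1.97×10⁴ V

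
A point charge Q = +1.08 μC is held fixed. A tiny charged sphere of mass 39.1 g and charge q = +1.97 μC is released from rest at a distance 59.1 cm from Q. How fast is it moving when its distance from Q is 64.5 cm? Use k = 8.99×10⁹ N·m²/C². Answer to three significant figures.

Only the electrostatic force acts, so mechanical energy is conserved: ½mv² = U₁ − U₂ = kQq(1/r₁ − 1/r₂).
U₁ − U₂ = (8.99×10⁹ N·m²/C²)(1.08×10⁻⁶ C)(1.97×10⁻⁶ C)(1/0.591 − 1/0.645) = 2.71×10⁻³ J.
v = √(2·2.71×10⁻³/0.0391) = 0.372 m/s.

0.372 m/s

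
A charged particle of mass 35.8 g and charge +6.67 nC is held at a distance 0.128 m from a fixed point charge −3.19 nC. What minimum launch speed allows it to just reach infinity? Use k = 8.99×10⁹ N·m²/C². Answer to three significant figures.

To just escape, total mechanical energy must reach zero at infinity: ½mv²_min + U = 0, so ½mv²_min = −U = |kQq|/r.
|U| = |kQq|/r = (8.99×10⁹ N·m²/C²)(3.19×10⁻⁹)(6.67×10⁻⁹)/(0.128) = 1.49×10⁻⁶ J.
v_min = √(2|U|/m) = √(2·1.49×10⁻⁶/0.0358) = 9.14×10⁻³ m/s.

9.14×10⁻³ m/s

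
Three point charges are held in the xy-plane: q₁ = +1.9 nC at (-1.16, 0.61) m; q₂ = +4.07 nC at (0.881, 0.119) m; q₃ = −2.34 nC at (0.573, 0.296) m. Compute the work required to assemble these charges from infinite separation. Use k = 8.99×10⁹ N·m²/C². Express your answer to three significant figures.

-2.31×10⁻⁷ J

The work to assemble the configuration equals its total potential energy, U = Σ kqᵢqⱼ/rᵢⱼ over all pairs.
Pair separations: r₁₂ = 2.10 m, r₁₃ = 1.76 m, r₂₃ = 0.355 m.
U = (3.31×10⁻⁸) + (-2.27×10⁻⁸) + (-2.41×10⁻⁷) = -2.31×10⁻⁷ J.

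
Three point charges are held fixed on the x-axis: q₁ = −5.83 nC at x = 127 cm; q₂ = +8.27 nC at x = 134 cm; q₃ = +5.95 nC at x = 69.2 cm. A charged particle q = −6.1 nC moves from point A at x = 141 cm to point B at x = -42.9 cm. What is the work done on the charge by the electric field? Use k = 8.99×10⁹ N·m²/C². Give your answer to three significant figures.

The work done by the electric force is W_field = −ΔU = −q(V_B − V_A) = q(V_A − V_B).
At A: distances to the source charges are 0.140 m, 0.0700 m, 0.718 m; V_A = Σ kqᵢ/rᵢ = 762 V.
At B: distances to the source charges are 1.70 m, 1.77 m, 1.12 m; V_B = Σ kqᵢ/rᵢ = 58.9 V.
ΔV = V_B − V_A = -703 V.
W_field = −qΔV = −(-6.10×10⁻⁹ C)(-703 V) = -4.29×10⁻⁶ J.

-4.29×10⁻⁶ J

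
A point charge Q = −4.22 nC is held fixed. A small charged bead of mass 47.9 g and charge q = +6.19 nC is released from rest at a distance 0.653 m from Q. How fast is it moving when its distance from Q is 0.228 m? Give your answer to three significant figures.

5.29×10⁻³ m/s

Only the electrostatic force acts, so mechanical energy is conserved: ½mv² = U₁ − U₂ = kQq(1/r₁ − 1/r₂).
U₁ − U₂ = (8.99×10⁹ N·m²/C²)(-4.22×10⁻⁹ C)(6.19×10⁻⁹ C)(1/0.653 − 1/0.228) = 6.70×10⁻⁷ J.
v = √(2·6.70×10⁻⁷/0.0479) = 5.29×10⁻³ m/s.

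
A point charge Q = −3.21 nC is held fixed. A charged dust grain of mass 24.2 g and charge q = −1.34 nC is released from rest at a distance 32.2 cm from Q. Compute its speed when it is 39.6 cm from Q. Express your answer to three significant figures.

Only the electrostatic force acts, so mechanical energy is conserved: ½mv² = U₁ − U₂ = kQq(1/r₁ − 1/r₂).
U₁ − U₂ = (8.99×10⁹ N·m²/C²)(-3.21×10⁻⁹ C)(-1.34×10⁻⁹ C)(1/0.322 − 1/0.396) = 2.24×10⁻⁸ J.
v = √(2·2.24×10⁻⁸/0.0242) = 1.36×10⁻³ m/s.

1.36×10⁻³ m/s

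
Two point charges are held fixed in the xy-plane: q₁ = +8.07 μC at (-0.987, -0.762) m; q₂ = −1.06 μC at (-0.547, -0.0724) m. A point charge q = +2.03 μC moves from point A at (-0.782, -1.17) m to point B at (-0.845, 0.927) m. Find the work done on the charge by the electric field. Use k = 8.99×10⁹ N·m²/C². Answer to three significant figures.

The work done by the electric force is W_field = −ΔU = −q(V_B − V_A) = q(V_A − V_B).
At A: distances to the source charges are 0.457 m, 1.12 m; V_A = Σ kqᵢ/rᵢ = 1.50×10⁵ V.
At B: distances to the source charges are 1.69 m, 1.04 m; V_B = Σ kqᵢ/rᵢ = 3.37×10⁴ V.
ΔV = V_B − V_A = -1.17×10⁵ V.
W_field = −qΔV = −(2.03×10⁻⁶ C)(-1.17×10⁵ V) = 0.237 J.

0.237 J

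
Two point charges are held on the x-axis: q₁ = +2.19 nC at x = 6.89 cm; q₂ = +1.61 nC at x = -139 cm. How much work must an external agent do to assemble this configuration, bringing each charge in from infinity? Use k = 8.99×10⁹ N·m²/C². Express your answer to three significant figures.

The assembly work is the sum of pairwise potential energies, U = Σ_{i<j} kqᵢqⱼ/rᵢⱼ.
Pair separations: r₁₂ = 1.46 m.
U = (2.17×10⁻⁸) = 2.17×10⁻⁸ J.

2.17×10⁻⁸ J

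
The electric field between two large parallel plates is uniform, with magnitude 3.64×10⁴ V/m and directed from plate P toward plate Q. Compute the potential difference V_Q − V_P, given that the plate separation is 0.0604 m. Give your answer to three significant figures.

In a uniform field, potential decreases in the direction of E: ΔV = −E·d for a displacement d parallel to E.
Going from P to Q is a displacement of 0.0604 m along the field, so V_Q − V_P = −Ed = -2200 V.

-2200 V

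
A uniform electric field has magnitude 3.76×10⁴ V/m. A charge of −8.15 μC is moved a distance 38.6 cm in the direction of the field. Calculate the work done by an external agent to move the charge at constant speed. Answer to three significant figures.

0.118 J

The potential change for a displacement 38.6 cm in the direction of the field is ΔV = −Ed = -1.45×10⁴ V.
W_ext = qΔV = 0.118 J.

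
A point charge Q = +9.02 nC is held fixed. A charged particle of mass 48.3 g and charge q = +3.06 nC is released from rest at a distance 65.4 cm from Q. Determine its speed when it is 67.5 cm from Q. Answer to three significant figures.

6.99×10⁻⁴ m/s

Only the electrostatic force acts, so mechanical energy is conserved: ½mv² = U₁ − U₂ = kQq(1/r₁ − 1/r₂).
U₁ − U₂ = (8.99×10⁹ N·m²/C²)(9.02×10⁻⁹ C)(3.06×10⁻⁹ C)(1/0.654 − 1/0.675) = 1.18×10⁻⁸ J.
v = √(2·1.18×10⁻⁸/0.0483) = 6.99×10⁻⁴ m/s.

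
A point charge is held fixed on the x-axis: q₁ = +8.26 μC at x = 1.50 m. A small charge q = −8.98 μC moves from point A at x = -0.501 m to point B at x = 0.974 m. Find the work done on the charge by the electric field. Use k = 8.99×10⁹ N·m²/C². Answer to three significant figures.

0.934 J

The work done by the electric force is W_field = −ΔU = −q(V_B − V_A) = q(V_A − V_B).
At A: distance to the source charge is 2.00 m; V_A = kq₁/r = 3.71×10⁴ V.
At B: distance to the source charge is 0.526 m; V_B = kq₁/r = 1.41×10⁵ V.
ΔV = V_B − V_A = 1.04×10⁵ V.
W_field = −qΔV = −(-8.98×10⁻⁶ C)(1.04×10⁵ V) = 0.934 J.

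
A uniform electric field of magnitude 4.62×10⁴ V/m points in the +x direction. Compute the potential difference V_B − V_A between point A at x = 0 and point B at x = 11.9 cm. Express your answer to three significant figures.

-5500 V

In a uniform field, potential decreases in the direction of E: V_B − V_A = −E·Δx.
V_B − V_A = −(4.62×10⁴ V/m)(0.119 m) = -5500 V.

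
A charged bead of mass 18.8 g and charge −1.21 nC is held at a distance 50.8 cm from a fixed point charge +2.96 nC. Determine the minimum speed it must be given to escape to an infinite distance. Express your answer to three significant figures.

To just escape, total mechanical energy must reach zero at infinity: ½mv²_min + U = 0, so ½mv²_min = −U = |kQq|/r.
|U| = |kQq|/r = (8.99×10⁹ N·m²/C²)(2.96×10⁻⁹)(1.21×10⁻⁹)/(0.508) = 6.34×10⁻⁸ J.
v_min = √(2|U|/m) = √(2·6.34×10⁻⁸/0.0188) = 2.60×10⁻³ m/s.

2.60×10⁻³ m/s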